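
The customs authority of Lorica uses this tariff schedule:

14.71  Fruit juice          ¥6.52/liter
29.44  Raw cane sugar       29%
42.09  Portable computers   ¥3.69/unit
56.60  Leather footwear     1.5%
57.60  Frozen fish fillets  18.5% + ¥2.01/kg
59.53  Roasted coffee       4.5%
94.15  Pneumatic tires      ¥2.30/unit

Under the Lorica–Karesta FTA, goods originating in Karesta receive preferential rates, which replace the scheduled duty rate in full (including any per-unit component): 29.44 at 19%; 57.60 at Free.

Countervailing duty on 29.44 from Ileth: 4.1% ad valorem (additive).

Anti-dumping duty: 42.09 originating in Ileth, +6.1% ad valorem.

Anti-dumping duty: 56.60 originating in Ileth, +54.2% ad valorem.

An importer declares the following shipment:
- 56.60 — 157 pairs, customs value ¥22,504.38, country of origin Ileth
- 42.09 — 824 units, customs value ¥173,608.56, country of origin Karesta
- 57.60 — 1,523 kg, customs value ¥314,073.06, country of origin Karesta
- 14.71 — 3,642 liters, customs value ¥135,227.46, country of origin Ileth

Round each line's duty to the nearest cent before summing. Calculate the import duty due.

Line 1 (56.60, Ileth, 157 pairs, ¥22,504.38):
Base rate for 56.60 is 1.5%.
Additional duty on 56.60 from Ileth: +54.2%. Applied ad valorem rate: 1.5% + 54.2% = 55.7%.
Duty = ¥22,504.38 × 55.7% = ¥12,534.94.
Line 2 (42.09, Karesta, 824 units, ¥173,608.56):
Base rate for 42.09 is ¥3.69/unit.
Origin Karesta is the FTA partner but 42.09 is not on the preference list; base rate stands.
The additional-duty order on 42.09 targets Ileth, not Karesta; it does not apply.
Duty = 824 × ¥3.69 = ¥3,040.56.
Line 3 (57.60, Karesta, 1,523 kg, ¥314,073.06):
Base rate for 57.60 is 18.5% + ¥2.01/kg.
Origin Karesta qualifies under the Lorica–Karesta agreement and 57.60 is covered: preferential rate Free applies instead.
Duty = ¥314,073.06 × 0% = ¥0.00.
Line 4 (14.71, Ileth, 3,642 liters, ¥135,227.46):
Base rate for 14.71 is ¥6.52/liter.
Duty = 3,642 × ¥6.52 = ¥23,745.84.
Total = ¥12,534.94 + ¥3,040.56 + ¥0.00 + ¥23,745.84 = ¥39,321.34.

¥39,321.34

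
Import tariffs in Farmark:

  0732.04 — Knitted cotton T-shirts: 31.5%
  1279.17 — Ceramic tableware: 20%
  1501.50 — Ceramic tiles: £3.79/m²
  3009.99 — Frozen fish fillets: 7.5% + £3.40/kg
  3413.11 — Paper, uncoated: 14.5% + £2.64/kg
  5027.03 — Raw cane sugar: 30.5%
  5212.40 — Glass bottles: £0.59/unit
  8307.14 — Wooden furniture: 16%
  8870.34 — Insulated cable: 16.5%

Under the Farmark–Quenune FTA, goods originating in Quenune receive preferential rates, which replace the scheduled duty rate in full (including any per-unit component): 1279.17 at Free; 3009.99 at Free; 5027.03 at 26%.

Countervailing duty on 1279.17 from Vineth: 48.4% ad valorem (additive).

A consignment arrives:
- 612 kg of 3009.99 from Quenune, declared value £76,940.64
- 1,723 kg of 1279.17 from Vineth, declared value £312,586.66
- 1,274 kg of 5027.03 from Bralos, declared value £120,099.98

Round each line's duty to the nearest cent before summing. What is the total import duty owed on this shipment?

Line 1 (3009.99, Quenune, 612 kg, £76,940.64):
Base rate for 3009.99 is 7.5% + £3.40/kg.
Origin Quenune qualifies under the Farmark–Quenune agreement and 3009.99 is covered: preferential rate Free applies instead.
Duty = £76,940.64 × 0% = £0.00.
Line 2 (1279.17, Vineth, 1,723 kg, £312,586.66):
Base rate for 1279.17 is 20%.
1279.17 has an FTA preferential rate, but origin Vineth is not Quenune; base rate stands.
Additional duty on 1279.17 from Vineth: +48.4%. Applied ad valorem rate: 20% + 48.4% = 68.4%.
Duty = £312,586.66 × 68.4% = £213,809.28.
Line 3 (5027.03, Bralos, 1,274 kg, £120,099.98):
Base rate for 5027.03 is 30.5%.
5027.03 has an FTA preferential rate, but origin Bralos is not Quenune; base rate stands.
Duty = £120,099.98 × 30.5% = £36,630.49.
Total = £0.00 + £213,809.28 + £36,630.49 = £250,439.77.

£250,439.77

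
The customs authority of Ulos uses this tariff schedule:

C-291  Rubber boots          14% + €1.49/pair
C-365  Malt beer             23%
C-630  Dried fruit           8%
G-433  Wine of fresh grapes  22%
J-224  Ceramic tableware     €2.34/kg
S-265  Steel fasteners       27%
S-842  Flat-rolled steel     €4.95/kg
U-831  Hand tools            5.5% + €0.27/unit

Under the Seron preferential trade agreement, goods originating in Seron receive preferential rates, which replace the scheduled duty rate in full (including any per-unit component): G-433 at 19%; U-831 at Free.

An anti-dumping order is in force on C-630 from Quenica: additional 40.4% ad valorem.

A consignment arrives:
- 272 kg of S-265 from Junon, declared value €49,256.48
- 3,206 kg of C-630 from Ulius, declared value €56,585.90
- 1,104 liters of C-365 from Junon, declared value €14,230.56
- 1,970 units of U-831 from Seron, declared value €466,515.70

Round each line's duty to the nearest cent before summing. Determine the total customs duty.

€21,099.15

Line 1 (S-265, Junon, 272 kg, €49,256.48):
Base rate for S-265 is 27%.
Duty = €49,256.48 × 27% = €13,299.25.
Line 2 (C-630, Ulius, 3,206 kg, €56,585.90):
Base rate for C-630 is 8%.
The additional-duty order on C-630 targets Quenica, not Ulius; it does not apply.
Duty = €56,585.90 × 8% = €4,526.87.
Line 3 (C-365, Junon, 1,104 liters, €14,230.56):
Base rate for C-365 is 23%.
Duty = €14,230.56 × 23% = €3,273.03.
Line 4 (U-831, Seron, 1,970 units, €466,515.70):
Base rate for U-831 is 5.5% + €0.27/unit.
Origin Seron qualifies under the Ulos–Seron agreement and U-831 is covered: preferential rate Free applies instead.
Duty = €466,515.70 × 0% = €0.00.
Total = €13,299.25 + €4,526.87 + €3,273.03 + €0.00 = €21,099.15.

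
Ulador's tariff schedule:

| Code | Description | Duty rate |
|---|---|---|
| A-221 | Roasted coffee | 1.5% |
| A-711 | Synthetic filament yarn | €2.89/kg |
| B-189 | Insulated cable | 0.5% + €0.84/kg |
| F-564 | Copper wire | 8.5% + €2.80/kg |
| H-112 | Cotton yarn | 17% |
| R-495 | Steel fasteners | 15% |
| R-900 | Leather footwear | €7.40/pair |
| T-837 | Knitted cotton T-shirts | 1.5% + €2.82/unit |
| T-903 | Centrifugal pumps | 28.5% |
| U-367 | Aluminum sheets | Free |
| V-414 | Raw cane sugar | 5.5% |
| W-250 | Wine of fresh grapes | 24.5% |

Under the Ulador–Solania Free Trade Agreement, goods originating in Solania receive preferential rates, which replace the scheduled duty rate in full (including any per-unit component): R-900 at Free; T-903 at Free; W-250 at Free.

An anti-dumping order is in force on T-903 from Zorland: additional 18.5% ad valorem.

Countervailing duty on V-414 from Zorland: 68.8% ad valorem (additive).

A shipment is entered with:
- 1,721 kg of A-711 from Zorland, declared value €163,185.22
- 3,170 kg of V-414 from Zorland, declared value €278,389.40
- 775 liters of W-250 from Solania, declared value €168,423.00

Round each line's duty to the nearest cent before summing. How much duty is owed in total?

Line 1 (A-711, Zorland, 1,721 kg, €163,185.22):
Base rate for A-711 is €2.89/kg.
Duty = 1,721 × €2.89 = €4,973.69.
Line 2 (V-414, Zorland, 3,170 kg, €278,389.40):
Base rate for V-414 is 5.5%.
Additional duty on V-414 from Zorland: +68.8%. Applied ad valorem rate: 5.5% + 68.8% = 74.3%.
Duty = €278,389.40 × 74.3% = €206,843.32.
Line 3 (W-250, Solania, 775 liters, €168,423.00):
Base rate for W-250 is 24.5%.
Origin Solania qualifies under the Ulador–Solania agreement and W-250 is covered: preferential rate Free applies instead.
Duty = €168,423.00 × 0% = €0.00.
Total = €4,973.69 + €206,843.32 + €0.00 = €211,817.01.

€211,817.01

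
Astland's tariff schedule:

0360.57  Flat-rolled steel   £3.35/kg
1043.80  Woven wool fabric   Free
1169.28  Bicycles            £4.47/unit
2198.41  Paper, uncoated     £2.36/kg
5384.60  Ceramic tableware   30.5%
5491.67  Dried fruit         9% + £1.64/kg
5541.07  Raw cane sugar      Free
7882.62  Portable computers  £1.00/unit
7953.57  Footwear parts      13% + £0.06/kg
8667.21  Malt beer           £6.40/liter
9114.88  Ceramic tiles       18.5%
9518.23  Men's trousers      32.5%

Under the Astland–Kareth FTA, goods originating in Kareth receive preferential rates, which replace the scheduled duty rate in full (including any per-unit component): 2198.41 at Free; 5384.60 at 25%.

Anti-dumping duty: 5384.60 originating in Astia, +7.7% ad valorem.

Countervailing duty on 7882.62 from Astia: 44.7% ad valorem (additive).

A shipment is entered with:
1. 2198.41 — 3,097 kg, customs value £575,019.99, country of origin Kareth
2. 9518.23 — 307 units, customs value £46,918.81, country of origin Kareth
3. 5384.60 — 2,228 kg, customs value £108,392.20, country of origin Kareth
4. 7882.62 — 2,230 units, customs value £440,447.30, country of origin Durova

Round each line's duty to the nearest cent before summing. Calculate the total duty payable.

Line 1 (2198.41, Kareth, 3,097 kg, £575,019.99):
Base rate for 2198.41 is £2.36/kg.
Origin Kareth qualifies under the Astland–Kareth agreement and 2198.41 is covered: preferential rate Free applies instead.
Duty = £575,019.99 × 0% = £0.00.
Line 2 (9518.23, Kareth, 307 units, £46,918.81):
Base rate for 9518.23 is 32.5%.
Origin Kareth is the FTA partner but 9518.23 is not on the preference list; base rate stands.
Duty = £46,918.81 × 32.5% = £15,248.61.
Line 3 (5384.60, Kareth, 2,228 kg, £108,392.20):
Base rate for 5384.60 is 30.5%.
Origin Kareth qualifies under the Astland–Kareth agreement and 5384.60 is covered: preferential rate 25% applies instead.
The additional-duty order on 5384.60 targets Astia, not Kareth; it does not apply.
Duty = £108,392.20 × 25% = £27,098.05.
Line 4 (7882.62, Durova, 2,230 units, £440,447.30):
Base rate for 7882.62 is £1.00/unit.
The additional-duty order on 7882.62 targets Astia, not Durova; it does not apply.
Duty = 2,230 × £1.00 = £2,230.00.
Total = £0.00 + £15,248.61 + £27,098.05 + £2,230.00 = £44,576.66.

£44,576.66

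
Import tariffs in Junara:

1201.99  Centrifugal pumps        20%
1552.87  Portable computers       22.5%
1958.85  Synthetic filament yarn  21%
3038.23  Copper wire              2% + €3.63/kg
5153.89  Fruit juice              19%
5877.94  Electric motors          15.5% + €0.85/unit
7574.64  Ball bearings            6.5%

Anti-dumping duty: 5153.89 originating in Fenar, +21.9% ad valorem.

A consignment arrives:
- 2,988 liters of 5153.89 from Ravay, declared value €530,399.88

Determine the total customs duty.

Line 1 (5153.89, Ravay, 2,988 liters, €530,399.88):
Base rate for 5153.89 is 19%.
The additional-duty order on 5153.89 targets Fenar, not Ravay; it does not apply.
Duty = €530,399.88 × 19% = €100,775.98.

€100,775.98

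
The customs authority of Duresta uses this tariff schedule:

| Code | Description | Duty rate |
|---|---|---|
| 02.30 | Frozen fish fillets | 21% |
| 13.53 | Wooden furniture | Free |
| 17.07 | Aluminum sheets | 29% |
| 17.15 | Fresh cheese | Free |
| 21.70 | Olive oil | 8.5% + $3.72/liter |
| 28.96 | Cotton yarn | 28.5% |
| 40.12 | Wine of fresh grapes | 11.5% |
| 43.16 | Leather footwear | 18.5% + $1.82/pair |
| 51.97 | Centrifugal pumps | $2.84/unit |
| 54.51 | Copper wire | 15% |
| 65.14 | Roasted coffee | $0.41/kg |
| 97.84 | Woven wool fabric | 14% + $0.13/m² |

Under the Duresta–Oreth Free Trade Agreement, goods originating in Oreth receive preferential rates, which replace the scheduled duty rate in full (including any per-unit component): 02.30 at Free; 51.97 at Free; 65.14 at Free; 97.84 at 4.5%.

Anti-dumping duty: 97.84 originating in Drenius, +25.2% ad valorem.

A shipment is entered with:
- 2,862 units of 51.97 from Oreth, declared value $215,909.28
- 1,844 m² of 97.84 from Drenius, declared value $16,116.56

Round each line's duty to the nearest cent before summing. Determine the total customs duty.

Line 1 (51.97, Oreth, 2,862 units, $215,909.28):
Base rate for 51.97 is $2.84/unit.
Origin Oreth qualifies under the Duresta–Oreth agreement and 51.97 is covered: preferential rate Free applies instead.
Duty = $215,909.28 × 0% = $0.00.
Line 2 (97.84, Drenius, 1,844 m², $16,116.56):
Base rate for 97.84 is 14% + $0.13/m².
97.84 has an FTA preferential rate, but origin Drenius is not Oreth; base rate stands.
Additional duty on 97.84 from Drenius: +25.2%. Applied ad valorem rate: 14% + 25.2% = 39.2%.
Duty = $16,116.56 × 39.2% + 1,844 × $0.13 = $6,557.41.
Total = $0.00 + $6,557.41 = $6,557.41.

$6,557.41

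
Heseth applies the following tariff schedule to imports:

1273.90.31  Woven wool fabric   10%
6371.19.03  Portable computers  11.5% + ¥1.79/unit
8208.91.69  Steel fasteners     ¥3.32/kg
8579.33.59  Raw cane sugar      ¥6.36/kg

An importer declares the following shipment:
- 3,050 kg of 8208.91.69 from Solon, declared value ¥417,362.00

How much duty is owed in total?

¥10,126.00

Line 1 (8208.91.69, Solon, 3,050 kg, ¥417,362.00):
Base rate for 8208.91.69 is ¥3.32/kg.
Duty = 3,050 × ¥3.32 = ¥10,126.00.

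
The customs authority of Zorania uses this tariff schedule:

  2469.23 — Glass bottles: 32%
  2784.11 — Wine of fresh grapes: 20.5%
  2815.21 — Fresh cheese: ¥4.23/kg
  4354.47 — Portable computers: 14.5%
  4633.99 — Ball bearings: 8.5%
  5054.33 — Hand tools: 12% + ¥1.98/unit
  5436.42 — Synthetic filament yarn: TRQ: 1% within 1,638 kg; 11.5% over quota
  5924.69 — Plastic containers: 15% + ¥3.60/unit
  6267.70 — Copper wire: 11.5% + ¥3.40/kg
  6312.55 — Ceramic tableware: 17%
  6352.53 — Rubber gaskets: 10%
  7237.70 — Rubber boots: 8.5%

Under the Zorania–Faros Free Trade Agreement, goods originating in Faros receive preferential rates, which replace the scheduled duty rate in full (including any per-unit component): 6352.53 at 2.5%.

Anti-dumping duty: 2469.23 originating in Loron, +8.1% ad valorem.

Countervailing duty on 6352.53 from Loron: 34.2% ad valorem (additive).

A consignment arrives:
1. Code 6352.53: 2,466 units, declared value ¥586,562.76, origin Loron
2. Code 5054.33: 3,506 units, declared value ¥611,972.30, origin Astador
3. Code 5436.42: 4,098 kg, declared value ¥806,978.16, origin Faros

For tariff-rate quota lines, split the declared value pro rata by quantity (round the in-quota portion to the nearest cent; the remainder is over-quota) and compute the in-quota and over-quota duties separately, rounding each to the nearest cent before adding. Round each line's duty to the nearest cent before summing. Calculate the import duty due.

¥398,573.52

Line 1 (6352.53, Loron, 2,466 units, ¥586,562.76):
Base rate for 6352.53 is 10%.
6352.53 has an FTA preferential rate, but origin Loron is not Faros; base rate stands.
Additional duty on 6352.53 from Loron: +34.2%. Applied ad valorem rate: 10% + 34.2% = 44.2%.
Duty = ¥586,562.76 × 44.2% = ¥259,260.74.
Line 2 (5054.33, Astador, 3,506 units, ¥611,972.30):
Base rate for 5054.33 is 12% + ¥1.98/unit.
Duty = ¥611,972.30 × 12% + 3,506 × ¥1.98 = ¥80,378.56.
Line 3 (5436.42, Faros, 4,098 kg, ¥806,978.16):
Code 5436.42 is under a tariff-rate quota (threshold 1,638 kg). In-quota: 1,638 kg at 1%; over-quota: 2,460 kg at 11.5%.
Pro-rata value split: in-quota = ¥806,978.16 × 1,638/4,098 = ¥322,554.96; over-quota = ¥806,978.16 − ¥322,554.96 = ¥484,423.20.
In-quota duty = ¥322,554.96 × 1% = ¥3,225.55. Over-quota duty = ¥484,423.20 × 11.5% = ¥55,708.67.
Line duty = ¥3,225.55 + ¥55,708.67 = ¥58,934.22.
Total = ¥259,260.74 + ¥80,378.56 + ¥58,934.22 = ¥398,573.52.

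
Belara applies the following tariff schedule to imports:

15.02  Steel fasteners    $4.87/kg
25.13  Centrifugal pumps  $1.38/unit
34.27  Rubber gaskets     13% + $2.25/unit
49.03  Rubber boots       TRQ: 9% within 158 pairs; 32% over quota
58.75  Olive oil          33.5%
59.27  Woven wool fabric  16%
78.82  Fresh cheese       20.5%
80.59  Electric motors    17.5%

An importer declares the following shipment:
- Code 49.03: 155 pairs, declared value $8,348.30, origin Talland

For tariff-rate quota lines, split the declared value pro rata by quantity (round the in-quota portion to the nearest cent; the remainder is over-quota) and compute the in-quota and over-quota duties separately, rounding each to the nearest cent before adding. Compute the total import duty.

Line 1 (49.03, Talland, 155 pairs, $8,348.30):
Code 49.03 is under a tariff-rate quota (threshold 158 pairs). Quantity 155 pairs is within the quota, so the in-quota rate 9% applies to the full value.
Duty = $8,348.30 × 9% = $751.35.

$751.35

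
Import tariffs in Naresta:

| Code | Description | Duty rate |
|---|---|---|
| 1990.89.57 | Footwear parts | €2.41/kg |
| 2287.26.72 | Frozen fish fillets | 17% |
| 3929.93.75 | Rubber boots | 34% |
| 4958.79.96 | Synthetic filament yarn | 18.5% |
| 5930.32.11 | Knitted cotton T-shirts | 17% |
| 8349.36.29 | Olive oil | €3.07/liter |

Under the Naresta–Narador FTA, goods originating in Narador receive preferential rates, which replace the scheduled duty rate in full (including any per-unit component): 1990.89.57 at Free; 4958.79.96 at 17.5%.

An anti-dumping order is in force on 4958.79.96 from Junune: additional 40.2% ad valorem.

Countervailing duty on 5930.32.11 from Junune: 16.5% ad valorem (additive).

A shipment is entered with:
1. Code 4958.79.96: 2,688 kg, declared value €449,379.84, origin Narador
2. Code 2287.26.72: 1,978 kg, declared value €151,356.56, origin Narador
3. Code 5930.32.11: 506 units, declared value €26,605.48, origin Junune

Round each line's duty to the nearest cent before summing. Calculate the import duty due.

€113,284.93

Line 1 (4958.79.96, Narador, 2,688 kg, €449,379.84):
Base rate for 4958.79.96 is 18.5%.
Origin Narador qualifies under the Naresta–Narador agreement and 4958.79.96 is covered: preferential rate 17.5% applies instead.
The additional-duty order on 4958.79.96 targets Junune, not Narador; it does not apply.
Duty = €449,379.84 × 17.5% = €78,641.47.
Line 2 (2287.26.72, Narador, 1,978 kg, €151,356.56):
Base rate for 2287.26.72 is 17%.
Origin Narador is the FTA partner but 2287.26.72 is not on the preference list; base rate stands.
Duty = €151,356.56 × 17% = €25,730.62.
Line 3 (5930.32.11, Junune, 506 units, €26,605.48):
Base rate for 5930.32.11 is 17%.
Additional duty on 5930.32.11 from Junune: +16.5%. Applied ad valorem rate: 17% + 16.5% = 33.5%.
Duty = €26,605.48 × 33.5% = €8,912.84.
Total = €78,641.47 + €25,730.62 + €8,912.84 = €113,284.93.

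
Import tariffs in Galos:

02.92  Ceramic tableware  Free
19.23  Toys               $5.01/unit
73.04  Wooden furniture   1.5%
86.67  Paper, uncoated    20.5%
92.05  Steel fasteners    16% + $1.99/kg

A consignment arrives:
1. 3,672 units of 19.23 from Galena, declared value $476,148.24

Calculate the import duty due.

$18,396.72

Line 1 (19.23, Galena, 3,672 units, $476,148.24):
Base rate for 19.23 is $5.01/unit.
Duty = 3,672 × $5.01 = $18,396.72.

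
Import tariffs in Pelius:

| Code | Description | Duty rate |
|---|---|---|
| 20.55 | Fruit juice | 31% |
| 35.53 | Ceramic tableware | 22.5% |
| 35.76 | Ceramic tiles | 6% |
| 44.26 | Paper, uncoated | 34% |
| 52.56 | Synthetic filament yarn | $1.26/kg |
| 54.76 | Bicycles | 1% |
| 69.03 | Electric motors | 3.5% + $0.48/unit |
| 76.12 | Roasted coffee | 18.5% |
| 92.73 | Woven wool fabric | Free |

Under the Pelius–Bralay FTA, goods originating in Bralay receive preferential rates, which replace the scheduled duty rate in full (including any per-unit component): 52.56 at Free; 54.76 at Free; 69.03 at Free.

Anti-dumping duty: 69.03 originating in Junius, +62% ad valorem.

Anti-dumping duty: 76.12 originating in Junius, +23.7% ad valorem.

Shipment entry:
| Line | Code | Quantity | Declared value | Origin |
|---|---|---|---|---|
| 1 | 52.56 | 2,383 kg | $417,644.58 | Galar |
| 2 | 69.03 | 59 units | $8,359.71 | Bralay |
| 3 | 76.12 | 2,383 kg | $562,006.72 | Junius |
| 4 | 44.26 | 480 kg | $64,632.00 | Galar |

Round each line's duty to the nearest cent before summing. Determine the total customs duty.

$262,144.30

Line 1 (52.56, Galar, 2,383 kg, $417,644.58):
Base rate for 52.56 is $1.26/kg.
52.56 has an FTA preferential rate, but origin Galar is not Bralay; base rate stands.
Duty = 2,383 × $1.26 = $3,002.58.
Line 2 (69.03, Bralay, 59 units, $8,359.71):
Base rate for 69.03 is 3.5% + $0.48/unit.
Origin Bralay qualifies under the Pelius–Bralay agreement and 69.03 is covered: preferential rate Free applies instead.
The additional-duty order on 69.03 targets Junius, not Bralay; it does not apply.
Duty = $8,359.71 × 0% = $0.00.
Line 3 (76.12, Junius, 2,383 kg, $562,006.72):
Base rate for 76.12 is 18.5%.
Additional duty on 76.12 from Junius: +23.7%. Applied ad valorem rate: 18.5% + 23.7% = 42.2%.
Duty = $562,006.72 × 42.2% = $237,166.84.
Line 4 (44.26, Galar, 480 kg, $64,632.00):
Base rate for 44.26 is 34%.
Duty = $64,632.00 × 34% = $21,974.88.
Total = $3,002.58 + $0.00 + $237,166.84 + $21,974.88 = $262,144.30.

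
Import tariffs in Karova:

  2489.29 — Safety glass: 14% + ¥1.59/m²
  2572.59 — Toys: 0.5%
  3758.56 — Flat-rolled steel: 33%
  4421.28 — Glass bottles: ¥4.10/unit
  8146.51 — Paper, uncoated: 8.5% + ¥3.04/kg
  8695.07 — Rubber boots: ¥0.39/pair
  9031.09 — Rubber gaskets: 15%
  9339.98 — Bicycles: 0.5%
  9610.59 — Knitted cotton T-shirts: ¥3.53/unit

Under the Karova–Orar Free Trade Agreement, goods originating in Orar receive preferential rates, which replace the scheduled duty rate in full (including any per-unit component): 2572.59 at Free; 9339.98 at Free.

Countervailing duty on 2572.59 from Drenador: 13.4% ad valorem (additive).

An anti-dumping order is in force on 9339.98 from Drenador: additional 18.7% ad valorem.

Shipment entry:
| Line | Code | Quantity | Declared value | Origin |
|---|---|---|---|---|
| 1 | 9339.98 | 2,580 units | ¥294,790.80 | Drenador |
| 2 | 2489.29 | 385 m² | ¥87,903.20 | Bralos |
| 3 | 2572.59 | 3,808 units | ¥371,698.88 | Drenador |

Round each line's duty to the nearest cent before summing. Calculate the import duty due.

Line 1 (9339.98, Drenador, 2,580 units, ¥294,790.80):
Base rate for 9339.98 is 0.5%.
9339.98 has an FTA preferential rate, but origin Drenador is not Orar; base rate stands.
Additional duty on 9339.98 from Drenador: +18.7%. Applied ad valorem rate: 0.5% + 18.7% = 19.2%.
Duty = ¥294,790.80 × 19.2% = ¥56,599.83.
Line 2 (2489.29, Bralos, 385 m², ¥87,903.20):
Base rate for 2489.29 is 14% + ¥1.59/m².
Duty = ¥87,903.20 × 14% + 385 × ¥1.59 = ¥12,918.60.
Line 3 (2572.59, Drenador, 3,808 units, ¥371,698.88):
Base rate for 2572.59 is 0.5%.
2572.59 has an FTA preferential rate, but origin Drenador is not Orar; base rate stands.
Additional duty on 2572.59 from Drenador: +13.4%. Applied ad valorem rate: 0.5% + 13.4% = 13.9%.
Duty = ¥371,698.88 × 13.9% = ¥51,666.14.
Total = ¥56,599.83 + ¥12,918.60 + ¥51,666.14 = ¥121,184.57.

¥121,184.57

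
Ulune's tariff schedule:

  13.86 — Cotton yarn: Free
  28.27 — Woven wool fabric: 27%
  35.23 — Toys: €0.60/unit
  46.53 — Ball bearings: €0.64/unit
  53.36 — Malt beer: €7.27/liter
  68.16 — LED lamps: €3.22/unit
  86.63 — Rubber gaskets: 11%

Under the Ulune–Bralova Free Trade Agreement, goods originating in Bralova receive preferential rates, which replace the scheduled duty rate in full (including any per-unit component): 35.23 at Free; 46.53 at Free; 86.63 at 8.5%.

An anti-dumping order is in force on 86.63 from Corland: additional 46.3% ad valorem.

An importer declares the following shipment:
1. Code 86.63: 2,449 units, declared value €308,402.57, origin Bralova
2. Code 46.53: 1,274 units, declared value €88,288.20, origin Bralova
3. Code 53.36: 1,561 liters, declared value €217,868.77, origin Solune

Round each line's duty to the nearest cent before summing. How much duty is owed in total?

Line 1 (86.63, Bralova, 2,449 units, €308,402.57):
Base rate for 86.63 is 11%.
Origin Bralova qualifies under the Ulune–Bralova agreement and 86.63 is covered: preferential rate 8.5% applies instead.
The additional-duty order on 86.63 targets Corland, not Bralova; it does not apply.
Duty = €308,402.57 × 8.5% = €26,214.22.
Line 2 (46.53, Bralova, 1,274 units, €88,288.20):
Base rate for 46.53 is €0.64/unit.
Origin Bralova qualifies under the Ulune–Bralova agreement and 46.53 is covered: preferential rate Free applies instead.
Duty = €88,288.20 × 0% = €0.00.
Line 3 (53.36, Solune, 1,561 liters, €217,868.77):
Base rate for 53.36 is €7.27/liter.
Duty = 1,561 × €7.27 = €11,348.47.
Total = €26,214.22 + €0.00 + €11,348.47 = €37,562.69.

€37,562.69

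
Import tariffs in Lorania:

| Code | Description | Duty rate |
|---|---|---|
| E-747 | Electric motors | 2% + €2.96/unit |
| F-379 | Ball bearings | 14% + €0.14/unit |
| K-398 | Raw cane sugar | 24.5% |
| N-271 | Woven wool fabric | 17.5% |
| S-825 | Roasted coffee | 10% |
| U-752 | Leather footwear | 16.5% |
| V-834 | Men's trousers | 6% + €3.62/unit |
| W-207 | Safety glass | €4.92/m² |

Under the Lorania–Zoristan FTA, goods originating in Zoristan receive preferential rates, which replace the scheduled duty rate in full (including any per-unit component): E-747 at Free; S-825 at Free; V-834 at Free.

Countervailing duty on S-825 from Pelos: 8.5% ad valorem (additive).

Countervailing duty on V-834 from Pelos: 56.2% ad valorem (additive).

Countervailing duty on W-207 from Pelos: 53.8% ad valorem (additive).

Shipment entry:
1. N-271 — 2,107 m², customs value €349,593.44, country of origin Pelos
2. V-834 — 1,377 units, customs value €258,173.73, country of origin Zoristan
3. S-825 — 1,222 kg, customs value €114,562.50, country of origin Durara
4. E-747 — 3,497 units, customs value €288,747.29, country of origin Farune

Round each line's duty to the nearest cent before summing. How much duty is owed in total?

€88,761.17

Line 1 (N-271, Pelos, 2,107 m², €349,593.44):
Base rate for N-271 is 17.5%.
Duty = €349,593.44 × 17.5% = €61,178.85.
Line 2 (V-834, Zoristan, 1,377 units, €258,173.73):
Base rate for V-834 is 6% + €3.62/unit.
Origin Zoristan qualifies under the Lorania–Zoristan agreement and V-834 is covered: preferential rate Free applies instead.
The additional-duty order on V-834 targets Pelos, not Zoristan; it does not apply.
Duty = €258,173.73 × 0% = €0.00.
Line 3 (S-825, Durara, 1,222 kg, €114,562.50):
Base rate for S-825 is 10%.
S-825 has an FTA preferential rate, but origin Durara is not Zoristan; base rate stands.
The additional-duty order on S-825 targets Pelos, not Durara; it does not apply.
Duty = €114,562.50 × 10% = €11,456.25.
Line 4 (E-747, Farune, 3,497 units, €288,747.29):
Base rate for E-747 is 2% + €2.96/unit.
E-747 has an FTA preferential rate, but origin Farune is not Zoristan; base rate stands.
Duty = €288,747.29 × 2% + 3,497 × €2.96 = €16,126.07.
Total = €61,178.85 + €0.00 + €11,456.25 + €16,126.07 = €88,761.17.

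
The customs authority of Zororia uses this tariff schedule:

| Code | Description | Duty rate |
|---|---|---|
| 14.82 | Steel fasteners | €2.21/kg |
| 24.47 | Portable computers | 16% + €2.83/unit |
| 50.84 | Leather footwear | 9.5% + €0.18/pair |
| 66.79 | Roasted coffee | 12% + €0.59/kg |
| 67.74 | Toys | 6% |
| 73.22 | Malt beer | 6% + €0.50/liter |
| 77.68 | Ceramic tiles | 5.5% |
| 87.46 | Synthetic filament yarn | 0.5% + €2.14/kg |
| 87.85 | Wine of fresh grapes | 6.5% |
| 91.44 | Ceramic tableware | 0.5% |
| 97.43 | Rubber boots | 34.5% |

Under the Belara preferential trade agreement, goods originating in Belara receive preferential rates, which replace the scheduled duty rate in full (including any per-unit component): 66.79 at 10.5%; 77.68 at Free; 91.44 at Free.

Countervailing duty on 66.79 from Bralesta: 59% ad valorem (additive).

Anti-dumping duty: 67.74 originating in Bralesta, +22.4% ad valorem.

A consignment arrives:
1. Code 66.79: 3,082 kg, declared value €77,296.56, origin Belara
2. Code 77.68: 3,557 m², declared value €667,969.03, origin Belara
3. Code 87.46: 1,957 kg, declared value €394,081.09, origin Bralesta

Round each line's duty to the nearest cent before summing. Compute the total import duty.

€14,274.53

Line 1 (66.79, Belara, 3,082 kg, €77,296.56):
Base rate for 66.79 is 12% + €0.59/kg.
Origin Belara qualifies under the Zororia–Belara agreement and 66.79 is covered: preferential rate 10.5% applies instead.
The additional-duty order on 66.79 targets Bralesta, not Belara; it does not apply.
Duty = €77,296.56 × 10.5% = €8,116.14.
Line 2 (77.68, Belara, 3,557 m², €667,969.03):
Base rate for 77.68 is 5.5%.
Origin Belara qualifies under the Zororia–Belara agreement and 77.68 is covered: preferential rate Free applies instead.
Duty = €667,969.03 × 0% = €0.00.
Line 3 (87.46, Bralesta, 1,957 kg, €394,081.09):
Base rate for 87.46 is 0.5% + €2.14/kg.
Duty = €394,081.09 × 0.5% + 1,957 × €2.14 = €6,158.39.
Total = €8,116.14 + €0.00 + €6,158.39 = €14,274.53.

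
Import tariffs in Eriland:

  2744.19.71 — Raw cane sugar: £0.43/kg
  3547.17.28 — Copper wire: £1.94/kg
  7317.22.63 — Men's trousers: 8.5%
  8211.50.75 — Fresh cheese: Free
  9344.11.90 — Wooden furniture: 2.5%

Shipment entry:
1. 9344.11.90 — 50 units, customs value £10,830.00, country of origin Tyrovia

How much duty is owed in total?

£270.75

Line 1 (9344.11.90, Tyrovia, 50 units, £10,830.00):
Base rate for 9344.11.90 is 2.5%.
Duty = £10,830.00 × 2.5% = £270.75.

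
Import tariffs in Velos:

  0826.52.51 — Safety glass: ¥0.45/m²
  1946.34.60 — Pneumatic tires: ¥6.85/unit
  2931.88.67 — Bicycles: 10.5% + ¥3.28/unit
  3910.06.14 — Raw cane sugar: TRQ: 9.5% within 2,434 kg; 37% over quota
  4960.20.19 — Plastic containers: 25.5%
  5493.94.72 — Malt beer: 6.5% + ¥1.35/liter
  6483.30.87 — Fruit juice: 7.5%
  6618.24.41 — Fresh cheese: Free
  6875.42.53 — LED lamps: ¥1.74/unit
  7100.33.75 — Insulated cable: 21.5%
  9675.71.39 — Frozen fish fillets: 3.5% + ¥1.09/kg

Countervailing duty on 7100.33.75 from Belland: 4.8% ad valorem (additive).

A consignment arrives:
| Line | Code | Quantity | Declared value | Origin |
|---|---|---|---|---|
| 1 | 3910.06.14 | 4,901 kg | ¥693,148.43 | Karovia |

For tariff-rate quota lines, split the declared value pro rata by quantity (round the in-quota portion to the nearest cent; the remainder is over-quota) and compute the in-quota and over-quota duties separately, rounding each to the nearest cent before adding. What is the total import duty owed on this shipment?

Line 1 (3910.06.14, Karovia, 4,901 kg, ¥693,148.43):
Code 3910.06.14 is under a tariff-rate quota (threshold 2,434 kg). In-quota: 2,434 kg at 9.5%; over-quota: 2,467 kg at 37%.
Pro-rata value split: in-quota = ¥693,148.43 × 2,434/4,901 = ¥344,240.62; over-quota = ¥693,148.43 − ¥344,240.62 = ¥348,907.81.
In-quota duty = ¥344,240.62 × 9.5% = ¥32,702.86. Over-quota duty = ¥348,907.81 × 37% = ¥129,095.89.
Line duty = ¥32,702.86 + ¥129,095.89 = ¥161,798.75.

¥161,798.75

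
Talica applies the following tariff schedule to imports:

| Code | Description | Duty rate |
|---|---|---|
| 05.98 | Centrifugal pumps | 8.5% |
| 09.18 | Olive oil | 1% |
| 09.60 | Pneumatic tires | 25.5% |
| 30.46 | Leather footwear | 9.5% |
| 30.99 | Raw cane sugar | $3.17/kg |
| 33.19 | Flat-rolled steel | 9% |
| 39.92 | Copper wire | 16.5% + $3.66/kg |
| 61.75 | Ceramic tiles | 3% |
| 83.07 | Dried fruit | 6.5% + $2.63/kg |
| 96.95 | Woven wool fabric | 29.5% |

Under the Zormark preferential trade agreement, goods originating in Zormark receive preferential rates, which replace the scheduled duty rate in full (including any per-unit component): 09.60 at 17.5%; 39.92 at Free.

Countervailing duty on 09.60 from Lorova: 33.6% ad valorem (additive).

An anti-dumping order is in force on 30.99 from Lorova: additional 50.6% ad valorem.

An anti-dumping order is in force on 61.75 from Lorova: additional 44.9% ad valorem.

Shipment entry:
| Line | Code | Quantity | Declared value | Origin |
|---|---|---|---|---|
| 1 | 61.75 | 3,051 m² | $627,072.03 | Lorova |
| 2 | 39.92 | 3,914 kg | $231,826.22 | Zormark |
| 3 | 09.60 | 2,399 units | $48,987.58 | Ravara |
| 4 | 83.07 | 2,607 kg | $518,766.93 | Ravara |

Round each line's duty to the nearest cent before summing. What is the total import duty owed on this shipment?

$353,435.59

Line 1 (61.75, Lorova, 3,051 m², $627,072.03):
Base rate for 61.75 is 3%.
Additional duty on 61.75 from Lorova: +44.9%. Applied ad valorem rate: 3% + 44.9% = 47.9%.
Duty = $627,072.03 × 47.9% = $300,367.50.
Line 2 (39.92, Zormark, 3,914 kg, $231,826.22):
Base rate for 39.92 is 16.5% + $3.66/kg.
Origin Zormark qualifies under the Talica–Zormark agreement and 39.92 is covered: preferential rate Free applies instead.
Duty = $231,826.22 × 0% = $0.00.
Line 3 (09.60, Ravara, 2,399 units, $48,987.58):
Base rate for 09.60 is 25.5%.
09.60 has an FTA preferential rate, but origin Ravara is not Zormark; base rate stands.
The additional-duty order on 09.60 targets Lorova, not Ravara; it does not apply.
Duty = $48,987.58 × 25.5% = $12,491.83.
Line 4 (83.07, Ravara, 2,607 kg, $518,766.93):
Base rate for 83.07 is 6.5% + $2.63/kg.
Duty = $518,766.93 × 6.5% + 2,607 × $2.63 = $40,576.26.
Total = $300,367.50 + $0.00 + $12,491.83 + $40,576.26 = $353,435.59.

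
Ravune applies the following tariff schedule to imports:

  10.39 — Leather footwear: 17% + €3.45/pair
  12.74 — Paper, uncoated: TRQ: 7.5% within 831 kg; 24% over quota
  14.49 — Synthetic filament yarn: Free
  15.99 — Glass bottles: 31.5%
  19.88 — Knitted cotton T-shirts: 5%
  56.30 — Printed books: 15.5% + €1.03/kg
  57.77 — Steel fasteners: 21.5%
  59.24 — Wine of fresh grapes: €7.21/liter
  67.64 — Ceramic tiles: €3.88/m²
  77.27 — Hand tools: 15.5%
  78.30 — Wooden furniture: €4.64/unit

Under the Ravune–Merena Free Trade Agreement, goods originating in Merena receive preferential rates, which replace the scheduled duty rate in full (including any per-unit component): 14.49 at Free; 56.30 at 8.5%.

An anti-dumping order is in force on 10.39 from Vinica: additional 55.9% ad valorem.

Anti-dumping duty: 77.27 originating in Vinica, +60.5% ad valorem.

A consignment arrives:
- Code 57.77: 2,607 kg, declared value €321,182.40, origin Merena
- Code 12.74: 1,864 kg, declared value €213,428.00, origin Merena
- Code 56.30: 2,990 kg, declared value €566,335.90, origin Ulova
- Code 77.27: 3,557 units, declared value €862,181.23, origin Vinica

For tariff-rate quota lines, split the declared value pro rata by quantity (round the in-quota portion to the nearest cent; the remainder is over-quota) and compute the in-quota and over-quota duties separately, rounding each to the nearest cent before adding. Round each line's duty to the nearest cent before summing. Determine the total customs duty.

Line 1 (57.77, Merena, 2,607 kg, €321,182.40):
Base rate for 57.77 is 21.5%.
Origin Merena is the FTA partner but 57.77 is not on the preference list; base rate stands.
Duty = €321,182.40 × 21.5% = €69,054.22.
Line 2 (12.74, Merena, 1,864 kg, €213,428.00):
Code 12.74 is under a tariff-rate quota (threshold 831 kg). In-quota: 831 kg at 7.5%; over-quota: 1,033 kg at 24%.
Pro-rata value split: in-quota = €213,428.00 × 831/1,864 = €95,149.50; over-quota = €213,428.00 − €95,149.50 = €118,278.50.
In-quota duty = €95,149.50 × 7.5% = €7,136.21. Over-quota duty = €118,278.50 × 24% = €28,386.84.
Line duty = €7,136.21 + €28,386.84 = €35,523.05.
Line 3 (56.30, Ulova, 2,990 kg, €566,335.90):
Base rate for 56.30 is 15.5% + €1.03/kg.
56.30 has an FTA preferential rate, but origin Ulova is not Merena; base rate stands.
Duty = €566,335.90 × 15.5% + 2,990 × €1.03 = €90,861.76.
Line 4 (77.27, Vinica, 3,557 units, €862,181.23):
Base rate for 77.27 is 15.5%.
Additional duty on 77.27 from Vinica: +60.5%. Applied ad valorem rate: 15.5% + 60.5% = 76%.
Duty = €862,181.23 × 76% = €655,257.73.
Total = €69,054.22 + €35,523.05 + €90,861.76 + €655,257.73 = €850,696.76.

€850,696.76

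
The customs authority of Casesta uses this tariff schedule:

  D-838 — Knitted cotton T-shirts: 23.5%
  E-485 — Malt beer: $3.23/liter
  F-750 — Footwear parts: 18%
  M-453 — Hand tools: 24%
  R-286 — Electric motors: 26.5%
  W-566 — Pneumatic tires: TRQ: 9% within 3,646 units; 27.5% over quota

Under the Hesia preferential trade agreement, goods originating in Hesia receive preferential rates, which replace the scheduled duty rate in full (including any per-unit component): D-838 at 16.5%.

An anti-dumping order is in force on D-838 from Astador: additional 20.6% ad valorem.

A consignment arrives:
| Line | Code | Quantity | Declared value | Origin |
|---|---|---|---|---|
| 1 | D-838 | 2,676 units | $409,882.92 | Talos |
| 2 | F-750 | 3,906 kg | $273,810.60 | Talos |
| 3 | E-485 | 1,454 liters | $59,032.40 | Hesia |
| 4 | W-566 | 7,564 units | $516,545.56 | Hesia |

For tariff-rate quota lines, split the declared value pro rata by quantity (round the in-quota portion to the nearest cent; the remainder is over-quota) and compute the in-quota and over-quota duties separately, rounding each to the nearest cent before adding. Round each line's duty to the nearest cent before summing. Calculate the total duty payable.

$246,292.56

Line 1 (D-838, Talos, 2,676 units, $409,882.92):
Base rate for D-838 is 23.5%.
D-838 has an FTA preferential rate, but origin Talos is not Hesia; base rate stands.
The additional-duty order on D-838 targets Astador, not Talos; it does not apply.
Duty = $409,882.92 × 23.5% = $96,322.49.
Line 2 (F-750, Talos, 3,906 kg, $273,810.60):
Base rate for F-750 is 18%.
Duty = $273,810.60 × 18% = $49,285.91.
Line 3 (E-485, Hesia, 1,454 liters, $59,032.40):
Base rate for E-485 is $3.23/liter.
Origin Hesia is the FTA partner but E-485 is not on the preference list; base rate stands.
Duty = 1,454 × $3.23 = $4,696.42.
Line 4 (W-566, Hesia, 7,564 units, $516,545.56):
Code W-566 is under a tariff-rate quota (threshold 3,646 units). In-quota: 3,646 units at 9%; over-quota: 3,918 units at 27.5%.
Pro-rata value split: in-quota = $516,545.56 × 3,646/7,564 = $248,985.34; over-quota = $516,545.56 − $248,985.34 = $267,560.22.
In-quota duty = $248,985.34 × 9% = $22,408.68. Over-quota duty = $267,560.22 × 27.5% = $73,579.06.
Line duty = $22,408.68 + $73,579.06 = $95,987.74.
Total = $96,322.49 + $49,285.91 + $4,696.42 + $95,987.74 = $246,292.56.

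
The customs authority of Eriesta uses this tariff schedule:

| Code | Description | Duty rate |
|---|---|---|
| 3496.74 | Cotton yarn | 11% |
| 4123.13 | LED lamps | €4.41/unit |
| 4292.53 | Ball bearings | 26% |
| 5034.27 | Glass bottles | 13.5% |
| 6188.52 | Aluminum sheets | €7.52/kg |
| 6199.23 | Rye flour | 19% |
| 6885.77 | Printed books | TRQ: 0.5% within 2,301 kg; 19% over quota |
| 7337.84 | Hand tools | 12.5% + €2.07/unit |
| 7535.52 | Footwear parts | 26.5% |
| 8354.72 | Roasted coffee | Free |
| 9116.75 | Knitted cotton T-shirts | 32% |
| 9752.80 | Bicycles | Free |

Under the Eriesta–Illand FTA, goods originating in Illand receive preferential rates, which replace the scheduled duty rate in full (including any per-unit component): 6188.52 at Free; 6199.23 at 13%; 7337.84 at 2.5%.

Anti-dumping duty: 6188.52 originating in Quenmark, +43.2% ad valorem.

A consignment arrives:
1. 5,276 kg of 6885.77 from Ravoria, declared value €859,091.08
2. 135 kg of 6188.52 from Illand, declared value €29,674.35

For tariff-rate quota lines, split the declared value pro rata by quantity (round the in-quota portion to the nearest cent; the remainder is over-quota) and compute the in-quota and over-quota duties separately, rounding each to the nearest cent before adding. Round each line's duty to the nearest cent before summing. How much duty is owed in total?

€93,913.02

Line 1 (6885.77, Ravoria, 5,276 kg, €859,091.08):
Code 6885.77 is under a tariff-rate quota (threshold 2,301 kg). In-quota: 2,301 kg at 0.5%; over-quota: 2,975 kg at 19%.
Pro-rata value split: in-quota = €859,091.08 × 2,301/5,276 = €374,671.83; over-quota = €859,091.08 − €374,671.83 = €484,419.25.
In-quota duty = €374,671.83 × 0.5% = €1,873.36. Over-quota duty = €484,419.25 × 19% = €92,039.66.
Line duty = €1,873.36 + €92,039.66 = €93,913.02.
Line 2 (6188.52, Illand, 135 kg, €29,674.35):
Base rate for 6188.52 is €7.52/kg.
Origin Illand qualifies under the Eriesta–Illand agreement and 6188.52 is covered: preferential rate Free applies instead.
The additional-duty order on 6188.52 targets Quenmark, not Illand; it does not apply.
Duty = €29,674.35 × 0% = €0.00.
Total = €93,913.02 + €0.00 = €93,913.02.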